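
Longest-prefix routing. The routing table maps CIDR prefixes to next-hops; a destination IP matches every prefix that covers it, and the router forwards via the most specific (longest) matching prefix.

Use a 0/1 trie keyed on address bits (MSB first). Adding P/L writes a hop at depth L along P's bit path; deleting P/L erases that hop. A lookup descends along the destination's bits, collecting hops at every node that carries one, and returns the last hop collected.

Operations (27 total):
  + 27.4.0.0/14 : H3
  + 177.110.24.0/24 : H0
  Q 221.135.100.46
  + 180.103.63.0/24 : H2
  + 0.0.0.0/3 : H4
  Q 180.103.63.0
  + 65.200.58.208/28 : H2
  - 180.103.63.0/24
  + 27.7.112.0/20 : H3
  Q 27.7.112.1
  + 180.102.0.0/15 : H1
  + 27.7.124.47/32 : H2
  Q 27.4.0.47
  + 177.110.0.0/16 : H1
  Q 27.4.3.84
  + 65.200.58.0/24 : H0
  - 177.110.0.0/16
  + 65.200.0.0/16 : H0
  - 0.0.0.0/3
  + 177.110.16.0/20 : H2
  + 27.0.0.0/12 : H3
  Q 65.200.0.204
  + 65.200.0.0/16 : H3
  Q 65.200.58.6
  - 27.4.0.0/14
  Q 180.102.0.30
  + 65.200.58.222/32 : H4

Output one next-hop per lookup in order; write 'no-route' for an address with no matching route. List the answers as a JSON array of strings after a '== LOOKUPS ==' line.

Apply in order:
  add 27.4.0.0/14 -> H3 at depth 14
  add 177.110.24.0/24 -> H0 at depth 24
  ? 221.135.100.46  path d0:-→d1:-  best=no-route
  add 180.103.63.0/24 -> H2 at depth 24
  add 0.0.0.0/3 -> H4 at depth 3
  ? 180.103.63.0  path d0:-→d1:-→d2:-→d3:-→d4:-→d5:-→d6:-→d7:-→d8:-→d9:-→d10:-→d11:-→d12:-→d13:-→d14:-→d15:-→d16:-→d17:-→d18:-→d19:-→d20:-→d21:-→d22:-→d23:-→d24:H2  best=H2
  add 65.200.58.208/28 -> H2 at depth 28
  del 180.103.63.0/24 (clear depth 24)
  add 27.7.112.0/20 -> H3 at depth 20
  ? 27.7.112.1  path d0:-→d1:-→d2:-→d3:H4→d4:-→d5:-→d6:-→d7:-→d8:-→d9:-→d10:-→d11:-→d12:-→d13:-→d14:H3→d15:-→d16:-→d17:-→d18:-→d19:-→d20:H3  best=H3
  add 180.102.0.0/15 -> H1 at depth 15
  add 27.7.124.47/32 -> H2 at depth 32
  ? 27.4.0.47  path d0:-→d1:-→d2:-→d3:H4→d4:-→d5:-→d6:-→d7:-→d8:-→d9:-→d10:-→d11:-→d12:-→d13:-→d14:H3  best=H3
  add 177.110.0.0/16 -> H1 at depth 16
  ? 27.4.3.84  path d0:-→d1:-→d2:-→d3:H4→d4:-→d5:-→d6:-→d7:-→d8:-→d9:-→d10:-→d11:-→d12:-→d13:-→d14:H3  best=H3
  add 65.200.58.0/24 -> H0 at depth 24
  del 177.110.0.0/16 (clear depth 16)
  add 65.200.0.0/16 -> H0 at depth 16
  del 0.0.0.0/3 (clear depth 3)
  add 177.110.16.0/20 -> H2 at depth 20
  add 27.0.0.0/12 -> H3 at depth 12
  ? 65.200.0.204  path d0:-→d1:-→d2:-→d3:-→d4:-→d5:-→d6:-→d7:-→d8:-→d9:-→d10:-→d11:-→d12:-→d13:-→d14:-→d15:-→d16:H0→d17:-→d18:-  best=H0
  add 65.200.0.0/16 -> H3 at depth 16
  ? 65.200.58.6  path d0:-→d1:-→d2:-→d3:-→d4:-→d5:-→d6:-→d7:-→d8:-→d9:-→d10:-→d11:-→d12:-→d13:-→d14:-→d15:-→d16:H3→d17:-→d18:-→d19:-→d20:-→d21:-→d22:-→d23:-→d24:H0  best=H0
  del 27.4.0.0/14 (clear depth 14)
  ? 180.102.0.30  path d0:-→d1:-→d2:-→d3:-→d4:-→d5:-→d6:-→d7:-→d8:-→d9:-→d10:-→d11:-→d12:-→d13:-→d14:-→d15:H1  best=H1
  add 65.200.58.222/32 -> H4 at depth 32

== LOOKUPS ==
["no-route","H2","H3","H3","H3","H0","H0","H1"]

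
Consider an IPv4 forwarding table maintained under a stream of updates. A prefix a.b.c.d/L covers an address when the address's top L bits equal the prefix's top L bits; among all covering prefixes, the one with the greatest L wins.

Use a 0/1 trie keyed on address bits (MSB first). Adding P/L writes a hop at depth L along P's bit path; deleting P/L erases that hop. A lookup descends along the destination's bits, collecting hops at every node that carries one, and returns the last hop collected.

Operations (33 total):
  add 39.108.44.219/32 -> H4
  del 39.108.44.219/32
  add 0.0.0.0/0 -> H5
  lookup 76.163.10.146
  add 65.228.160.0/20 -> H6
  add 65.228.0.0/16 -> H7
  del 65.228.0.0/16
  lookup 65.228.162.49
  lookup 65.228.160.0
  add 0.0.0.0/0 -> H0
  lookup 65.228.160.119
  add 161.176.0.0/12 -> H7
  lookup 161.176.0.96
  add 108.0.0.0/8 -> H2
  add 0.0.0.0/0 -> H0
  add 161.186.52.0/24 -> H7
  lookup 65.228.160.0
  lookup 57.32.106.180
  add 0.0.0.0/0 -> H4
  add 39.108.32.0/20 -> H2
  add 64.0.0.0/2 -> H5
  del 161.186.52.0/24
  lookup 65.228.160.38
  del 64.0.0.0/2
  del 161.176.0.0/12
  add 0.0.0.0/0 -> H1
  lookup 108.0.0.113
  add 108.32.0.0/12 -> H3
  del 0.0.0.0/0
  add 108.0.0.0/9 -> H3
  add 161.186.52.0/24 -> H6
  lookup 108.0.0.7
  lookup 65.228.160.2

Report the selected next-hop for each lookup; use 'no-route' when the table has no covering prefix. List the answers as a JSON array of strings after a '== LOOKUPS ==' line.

Trace:
  + 39.108.44.219/32 (H4) depth=32
  - 39.108.44.219/32 clear@32
  + 0.0.0.0/0 (H5) depth=0
  ? 76.163.10.146  path d0:H5→d1:-  best=H5
  + 65.228.160.0/20 (H6) depth=20
  + 65.228.0.0/16 (H7) depth=16
  - 65.228.0.0/16 clear@16
  ? 65.228.162.49  path d0:H5→d1:-→d2:-→d3:-→d4:-→d5:-→d6:-→d7:-→d8:-→d9:-→d10:-→d11:-→d12:-→d13:-→d14:-→d15:-→d16:-→d17:-→d18:-→d19:-→d20:H6  best=H6
  ? 65.228.160.0  path d0:H5→d1:-→d2:-→d3:-→d4:-→d5:-→d6:-→d7:-→d8:-→d9:-→d10:-→d11:-→d12:-→d13:-→d14:-→d15:-→d16:-→d17:-→d18:-→d19:-→d20:H6  best=H6
  + 0.0.0.0/0 (H0) depth=0
  ? 65.228.160.119  path d0:H0→d1:-→d2:-→d3:-→d4:-→d5:-→d6:-→d7:-→d8:-→d9:-→d10:-→d11:-→d12:-→d13:-→d14:-→d15:-→d16:-→d17:-→d18:-→d19:-→d20:H6  best=H6
  + 161.176.0.0/12 (H7) depth=12
  ? 161.176.0.96  path d0:H0→d1:-→d2:-→d3:-→d4:-→d5:-→d6:-→d7:-→d8:-→d9:-→d10:-→d11:-→d12:H7  best=H7
  + 108.0.0.0/8 (H2) depth=8
  + 0.0.0.0/0 (H0) depth=0
  + 161.186.52.0/24 (H7) depth=24
  ? 65.228.160.0  path d0:H0→d1:-→d2:-→d3:-→d4:-→d5:-→d6:-→d7:-→d8:-→d9:-→d10:-→d11:-→d12:-→d13:-→d14:-→d15:-→d16:-→d17:-→d18:-→d19:-→d20:H6  best=H6
  ? 57.32.106.180  path d0:H0→d1:-→d2:-→d3:-  best=H0
  + 0.0.0.0/0 (H4) depth=0
  + 39.108.32.0/20 (H2) depth=20
  + 64.0.0.0/2 (H5) depth=2
  - 161.186.52.0/24 clear@24
  ? 65.228.160.38  path d0:H4→d1:-→d2:H5→d3:-→d4:-→d5:-→d6:-→d7:-→d8:-→d9:-→d10:-→d11:-→d12:-→d13:-→d14:-→d15:-→d16:-→d17:-→d18:-→d19:-→d20:H6  best=H6
  - 64.0.0.0/2 clear@2
  - 161.176.0.0/12 clear@12
  + 0.0.0.0/0 (H1) depth=0
  ? 108.0.0.113  path d0:H1→d1:-→d2:-→d3:-→d4:-→d5:-→d6:-→d7:-→d8:H2  best=H2
  + 108.32.0.0/12 (H3) depth=12
  - 0.0.0.0/0 clear@0
  + 108.0.0.0/9 (H3) depth=9
  + 161.186.52.0/24 (H6) depth=24
  ? 108.0.0.7  path d0:-→d1:-→d2:-→d3:-→d4:-→d5:-→d6:-→d7:-→d8:H2→d9:H3→d10:-  best=H3
  ? 65.228.160.2  path d0:-→d1:-→d2:-→d3:-→d4:-→d5:-→d6:-→d7:-→d8:-→d9:-→d10:-→d11:-→d12:-→d13:-→d14:-→d15:-→d16:-→d17:-→d18:-→d19:-→d20:H6  best=H6

== LOOKUPS ==
["H5","H6","H6","H6","H7","H6","H0","H6","H2","H3","H6"]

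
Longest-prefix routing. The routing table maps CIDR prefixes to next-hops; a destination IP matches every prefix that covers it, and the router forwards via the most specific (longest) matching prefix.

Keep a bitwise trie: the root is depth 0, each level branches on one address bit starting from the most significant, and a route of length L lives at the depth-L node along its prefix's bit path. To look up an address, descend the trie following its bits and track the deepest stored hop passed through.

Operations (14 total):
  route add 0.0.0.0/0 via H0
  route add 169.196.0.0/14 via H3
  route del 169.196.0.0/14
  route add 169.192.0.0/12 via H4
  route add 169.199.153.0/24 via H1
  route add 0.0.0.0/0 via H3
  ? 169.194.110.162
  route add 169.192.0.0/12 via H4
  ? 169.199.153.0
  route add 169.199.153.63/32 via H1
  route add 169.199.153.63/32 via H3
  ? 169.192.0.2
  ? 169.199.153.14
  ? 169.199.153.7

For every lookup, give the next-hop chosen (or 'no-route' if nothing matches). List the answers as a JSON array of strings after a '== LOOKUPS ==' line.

Process each operation:
  add 0.0.0.0/0 -> H0 at depth 0
  add 169.196.0.0/14 -> H3 at depth 14
  - 169.196.0.0/14 clear@14
  add 169.192.0.0/12 -> H4 at depth 12
  add 169.199.153.0/24 -> H1 at depth 24
  add 0.0.0.0/0 -> H3 at depth 0
  Q 169.194.110.162: descend 1010100111000 ; hops seen [H3,H4] ; pick H4
  add 169.192.0.0/12 -> H4 at depth 12
  Q 169.199.153.0: descend 101010011100011110011001 ; hops seen [H3,H4,H1] ; pick H1
  add 169.199.153.63/32 -> H1 at depth 32
  add 169.199.153.63/32 -> H3 at depth 32
  Q 169.192.0.2: descend 1010100111000 ; hops seen [H3,H4] ; pick H4
  Q 169.199.153.14: descend 10101001110001111001100100 ; hops seen [H3,H4,H1] ; pick H1
  Q 169.199.153.7: descend 10101001110001111001100100 ; hops seen [H3,H4,H1] ; pick H1

== LOOKUPS ==
["H4","H1","H4","H1","H1"]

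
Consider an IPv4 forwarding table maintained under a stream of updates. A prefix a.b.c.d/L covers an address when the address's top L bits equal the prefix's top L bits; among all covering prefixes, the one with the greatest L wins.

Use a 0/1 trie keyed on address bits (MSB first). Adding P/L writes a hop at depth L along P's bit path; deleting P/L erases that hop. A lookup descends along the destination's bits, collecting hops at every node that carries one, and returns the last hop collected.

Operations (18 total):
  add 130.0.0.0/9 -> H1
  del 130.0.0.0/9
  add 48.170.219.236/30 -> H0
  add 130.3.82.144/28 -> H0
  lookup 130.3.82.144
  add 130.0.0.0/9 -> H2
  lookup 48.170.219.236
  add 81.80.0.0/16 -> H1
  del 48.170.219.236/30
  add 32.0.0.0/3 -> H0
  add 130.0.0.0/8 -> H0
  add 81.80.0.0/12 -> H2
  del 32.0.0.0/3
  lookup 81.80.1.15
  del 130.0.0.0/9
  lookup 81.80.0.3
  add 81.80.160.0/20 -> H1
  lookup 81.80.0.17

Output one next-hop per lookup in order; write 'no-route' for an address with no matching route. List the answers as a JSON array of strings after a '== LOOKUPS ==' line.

Process each operation:
  add 130.0.0.0/9 -> H1 at depth 9
  - 130.0.0.0/9 clear@9
  add 48.170.219.236/30 -> H0 at depth 30
  add 130.3.82.144/28 -> H0 at depth 28
  lookup 130.3.82.144: bits 1000001000000011010100101001 walk d0:-→d1:-→d2:-→d3:-→d4:-→d5:-→d6:-→d7:-→d8:-→d9:-→d10:-→d11:-→d12:-→d13:-→d14:-→d15:-→d16:-→d17:-→d18:-→d19:-→d20:-→d21:-→d22:-→d23:-→d24:-→d25:-→d26:-→d27:-→d28:H0 -> H0
  add 130.0.0.0/9 -> H2 at depth 9
  lookup 48.170.219.236: bits 001100001010101011011011111011 walk d0:-→d1:-→d2:-→d3:-→d4:-→d5:-→d6:-→d7:-→d8:-→d9:-→d10:-→d11:-→d12:-→d13:-→d14:-→d15:-→d16:-→d17:-→d18:-→d19:-→d20:-→d21:-→d22:-→d23:-→d24:-→d25:-→d26:-→d27:-→d28:-→d29:-→d30:H0 -> H0
  add 81.80.0.0/16 -> H1 at depth 16
  - 48.170.219.236/30 clear@30
  add 32.0.0.0/3 -> H0 at depth 3
  add 130.0.0.0/8 -> H0 at depth 8
  add 81.80.0.0/12 -> H2 at depth 12
  - 32.0.0.0/3 clear@3
  lookup 81.80.1.15: bits 0101000101010000 walk d0:-→d1:-→d2:-→d3:-→d4:-→d5:-→d6:-→d7:-→d8:-→d9:-→d10:-→d11:-→d12:H2→d13:-→d14:-→d15:-→d16:H1 -> H1
  - 130.0.0.0/9 clear@9
  lookup 81.80.0.3: bits 0101000101010000 walk d0:-→d1:-→d2:-→d3:-→d4:-→d5:-→d6:-→d7:-→d8:-→d9:-→d10:-→d11:-→d12:H2→d13:-→d14:-→d15:-→d16:H1 -> H1
  add 81.80.160.0/20 -> H1 at depth 20
  lookup 81.80.0.17: bits 0101000101010000 walk d0:-→d1:-→d2:-→d3:-→d4:-→d5:-→d6:-→d7:-→d8:-→d9:-→d10:-→d11:-→d12:H2→d13:-→d14:-→d15:-→d16:H1 -> H1

== LOOKUPS ==
["H0","H0","H1","H1","H1"]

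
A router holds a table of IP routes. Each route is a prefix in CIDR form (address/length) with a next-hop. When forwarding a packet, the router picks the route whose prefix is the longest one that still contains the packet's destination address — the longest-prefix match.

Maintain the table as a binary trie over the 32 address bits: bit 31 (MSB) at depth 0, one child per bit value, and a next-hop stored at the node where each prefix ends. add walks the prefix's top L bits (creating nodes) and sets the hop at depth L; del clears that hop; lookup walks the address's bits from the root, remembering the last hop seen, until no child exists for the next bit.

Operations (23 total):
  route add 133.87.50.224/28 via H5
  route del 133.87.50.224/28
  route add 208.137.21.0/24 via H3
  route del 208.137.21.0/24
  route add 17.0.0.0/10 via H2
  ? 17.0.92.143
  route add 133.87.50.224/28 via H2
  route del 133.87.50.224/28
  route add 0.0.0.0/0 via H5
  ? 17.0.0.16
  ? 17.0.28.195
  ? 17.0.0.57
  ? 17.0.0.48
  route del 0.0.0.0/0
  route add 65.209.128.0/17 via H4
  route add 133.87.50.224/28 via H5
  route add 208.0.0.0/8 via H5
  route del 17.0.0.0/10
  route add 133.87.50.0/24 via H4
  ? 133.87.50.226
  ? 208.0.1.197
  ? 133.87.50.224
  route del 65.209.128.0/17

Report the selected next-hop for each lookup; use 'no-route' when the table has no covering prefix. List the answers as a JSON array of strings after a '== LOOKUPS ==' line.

Trace:
  + 133.87.50.224/28 (H5) depth=28
  - 133.87.50.224/28 clear@28
  + 208.137.21.0/24 (H3) depth=24
  - 208.137.21.0/24 clear@24
  + 17.0.0.0/10 (H2) depth=10
  lookup 17.0.92.143: bits 0001000100 walk d0:-→d1:-→d2:-→d3:-→d4:-→d5:-→d6:-→d7:-→d8:-→d9:-→d10:H2 -> H2
  + 133.87.50.224/28 (H2) depth=28
  - 133.87.50.224/28 clear@28
  + 0.0.0.0/0 (H5) depth=0
  lookup 17.0.0.16: bits 0001000100 walk d0:H5→d1:-→d2:-→d3:-→d4:-→d5:-→d6:-→d7:-→d8:-→d9:-→d10:H2 -> H2
  lookup 17.0.28.195: bits 0001000100 walk d0:H5→d1:-→d2:-→d3:-→d4:-→d5:-→d6:-→d7:-→d8:-→d9:-→d10:H2 -> H2
  lookup 17.0.0.57: bits 0001000100 walk d0:H5→d1:-→d2:-→d3:-→d4:-→d5:-→d6:-→d7:-→d8:-→d9:-→d10:H2 -> H2
  lookup 17.0.0.48: bits 0001000100 walk d0:H5→d1:-→d2:-→d3:-→d4:-→d5:-→d6:-→d7:-→d8:-→d9:-→d10:H2 -> H2
  - 0.0.0.0/0 clear@0
  + 65.209.128.0/17 (H4) depth=17
  + 133.87.50.224/28 (H5) depth=28
  + 208.0.0.0/8 (H5) depth=8
  - 17.0.0.0/10 clear@10
  + 133.87.50.0/24 (H4) depth=24
  lookup 133.87.50.226: bits 1000010101010111001100101110 walk d0:-→d1:-→d2:-→d3:-→d4:-→d5:-→d6:-→d7:-→d8:-→d9:-→d10:-→d11:-→d12:-→d13:-→d14:-→d15:-→d16:-→d17:-→d18:-→d19:-→d20:-→d21:-→d22:-→d23:-→d24:H4→d25:-→d26:-→d27:-→d28:H5 -> H5
  lookup 208.0.1.197: bits 11010000 walk d0:-→d1:-→d2:-→d3:-→d4:-→d5:-→d6:-→d7:-→d8:H5 -> H5
  lookup 133.87.50.224: bits 1000010101010111001100101110 walk d0:-→d1:-→d2:-→d3:-→d4:-→d5:-→d6:-→d7:-→d8:-→d9:-→d10:-→d11:-→d12:-→d13:-→d14:-→d15:-→d16:-→d17:-→d18:-→d19:-→d20:-→d21:-→d22:-→d23:-→d24:H4→d25:-→d26:-→d27:-→d28:H5 -> H5
  - 65.209.128.0/17 clear@17

== LOOKUPS ==
["H2","H2","H2","H2","H2","H5","H5","H5"]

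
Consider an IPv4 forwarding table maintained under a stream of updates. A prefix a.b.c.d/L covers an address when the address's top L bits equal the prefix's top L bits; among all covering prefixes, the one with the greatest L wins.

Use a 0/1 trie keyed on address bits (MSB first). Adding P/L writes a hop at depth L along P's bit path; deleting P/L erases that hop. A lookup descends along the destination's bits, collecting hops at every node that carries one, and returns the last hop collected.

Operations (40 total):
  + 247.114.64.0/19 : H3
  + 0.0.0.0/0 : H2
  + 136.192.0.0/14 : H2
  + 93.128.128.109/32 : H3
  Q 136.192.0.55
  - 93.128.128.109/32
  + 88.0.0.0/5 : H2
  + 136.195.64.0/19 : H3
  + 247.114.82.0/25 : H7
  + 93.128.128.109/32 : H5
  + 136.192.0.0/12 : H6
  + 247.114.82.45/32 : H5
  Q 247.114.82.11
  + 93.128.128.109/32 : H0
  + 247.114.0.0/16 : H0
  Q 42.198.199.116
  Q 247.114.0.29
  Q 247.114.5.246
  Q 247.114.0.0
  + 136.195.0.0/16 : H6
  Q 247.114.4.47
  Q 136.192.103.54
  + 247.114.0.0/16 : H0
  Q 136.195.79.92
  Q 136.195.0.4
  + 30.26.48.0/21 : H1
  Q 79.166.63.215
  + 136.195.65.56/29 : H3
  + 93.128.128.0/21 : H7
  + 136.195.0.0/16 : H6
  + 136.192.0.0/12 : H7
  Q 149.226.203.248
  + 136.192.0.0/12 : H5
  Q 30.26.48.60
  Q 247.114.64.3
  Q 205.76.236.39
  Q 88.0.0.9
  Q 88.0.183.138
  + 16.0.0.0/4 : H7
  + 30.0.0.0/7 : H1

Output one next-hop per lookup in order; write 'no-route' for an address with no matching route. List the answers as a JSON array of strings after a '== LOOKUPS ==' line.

Trace:
  add 247.114.64.0/19 -> H3 at depth 19
  add 0.0.0.0/0 -> H2 at depth 0
  add 136.192.0.0/14 -> H2 at depth 14
  add 93.128.128.109/32 -> H3 at depth 32
  ? 136.192.0.55  path d0:H2→d1:-→d2:-→d3:-→d4:-→d5:-→d6:-→d7:-→d8:-→d9:-→d10:-→d11:-→d12:-→d13:-→d14:H2  best=H2
  del 93.128.128.109/32 (clear depth 32)
  add 88.0.0.0/5 -> H2 at depth 5
  add 136.195.64.0/19 -> H3 at depth 19
  add 247.114.82.0/25 -> H7 at depth 25
  add 93.128.128.109/32 -> H5 at depth 32
  add 136.192.0.0/12 -> H6 at depth 12
  add 247.114.82.45/32 -> H5 at depth 32
  ? 247.114.82.11  path d0:H2→d1:-→d2:-→d3:-→d4:-→d5:-→d6:-→d7:-→d8:-→d9:-→d10:-→d11:-→d12:-→d13:-→d14:-→d15:-→d16:-→d17:-→d18:-→d19:H3→d20:-→d21:-→d22:-→d23:-→d24:-→d25:H7→d26:-  best=H7
  add 93.128.128.109/32 -> H0 at depth 32
  add 247.114.0.0/16 -> H0 at depth 16
  ? 42.198.199.116  path d0:H2→d1:-  best=H2
  ? 247.114.0.29  path d0:H2→d1:-→d2:-→d3:-→d4:-→d5:-→d6:-→d7:-→d8:-→d9:-→d10:-→d11:-→d12:-→d13:-→d14:-→d15:-→d16:H0→d17:-  best=H0
  ? 247.114.5.246  path d0:H2→d1:-→d2:-→d3:-→d4:-→d5:-→d6:-→d7:-→d8:-→d9:-→d10:-→d11:-→d12:-→d13:-→d14:-→d15:-→d16:H0→d17:-  best=H0
  ? 247.114.0.0  path d0:H2→d1:-→d2:-→d3:-→d4:-→d5:-→d6:-→d7:-→d8:-→d9:-→d10:-→d11:-→d12:-→d13:-→d14:-→d15:-→d16:H0→d17:-  best=H0
  add 136.195.0.0/16 -> H6 at depth 16
  ? 247.114.4.47  path d0:H2→d1:-→d2:-→d3:-→d4:-→d5:-→d6:-→d7:-→d8:-→d9:-→d10:-→d11:-→d12:-→d13:-→d14:-→d15:-→d16:H0→d17:-  best=H0
  ? 136.192.103.54  path d0:H2→d1:-→d2:-→d3:-→d4:-→d5:-→d6:-→d7:-→d8:-→d9:-→d10:-→d11:-→d12:H6→d13:-→d14:H2  best=H2
  add 247.114.0.0/16 -> H0 at depth 16
  ? 136.195.79.92  path d0:H2→d1:-→d2:-→d3:-→d4:-→d5:-→d6:-→d7:-→d8:-→d9:-→d10:-→d11:-→d12:H6→d13:-→d14:H2→d15:-→d16:H6→d17:-→d18:-→d19:H3  best=H3
  ? 136.195.0.4  path d0:H2→d1:-→d2:-→d3:-→d4:-→d5:-→d6:-→d7:-→d8:-→d9:-→d10:-→d11:-→d12:H6→d13:-→d14:H2→d15:-→d16:H6→d17:-  best=H6
  add 30.26.48.0/21 -> H1 at depth 21
  ? 79.166.63.215  path d0:H2→d1:-→d2:-→d3:-  best=H2
  add 136.195.65.56/29 -> H3 at depth 29
  add 93.128.128.0/21 -> H7 at depth 21
  add 136.195.0.0/16 -> H6 at depth 16
  add 136.192.0.0/12 -> H7 at depth 12
  ? 149.226.203.248  path d0:H2→d1:-→d2:-→d3:-  best=H2
  add 136.192.0.0/12 -> H5 at depth 12
  ? 30.26.48.60  path d0:H2→d1:-→d2:-→d3:-→d4:-→d5:-→d6:-→d7:-→d8:-→d9:-→d10:-→d11:-→d12:-→d13:-→d14:-→d15:-→d16:-→d17:-→d18:-→d19:-→d20:-→d21:H1  best=H1
  ? 247.114.64.3  path d0:H2→d1:-→d2:-→d3:-→d4:-→d5:-→d6:-→d7:-→d8:-→d9:-→d10:-→d11:-→d12:-→d13:-→d14:-→d15:-→d16:H0→d17:-→d18:-→d19:H3  best=H3
  ? 205.76.236.39  path d0:H2→d1:-→d2:-  best=H2
  ? 88.0.0.9  path d0:H2→d1:-→d2:-→d3:-→d4:-→d5:H2  best=H2
  ? 88.0.183.138  path d0:H2→d1:-→d2:-→d3:-→d4:-→d5:H2  best=H2
  add 16.0.0.0/4 -> H7 at depth 4
  add 30.0.0.0/7 -> H1 at depth 7

== LOOKUPS ==
["H2","H7","H2","H0","H0","H0","H0","H2","H3","H6","H2","H2","H1","H3","H2","H2","H2"]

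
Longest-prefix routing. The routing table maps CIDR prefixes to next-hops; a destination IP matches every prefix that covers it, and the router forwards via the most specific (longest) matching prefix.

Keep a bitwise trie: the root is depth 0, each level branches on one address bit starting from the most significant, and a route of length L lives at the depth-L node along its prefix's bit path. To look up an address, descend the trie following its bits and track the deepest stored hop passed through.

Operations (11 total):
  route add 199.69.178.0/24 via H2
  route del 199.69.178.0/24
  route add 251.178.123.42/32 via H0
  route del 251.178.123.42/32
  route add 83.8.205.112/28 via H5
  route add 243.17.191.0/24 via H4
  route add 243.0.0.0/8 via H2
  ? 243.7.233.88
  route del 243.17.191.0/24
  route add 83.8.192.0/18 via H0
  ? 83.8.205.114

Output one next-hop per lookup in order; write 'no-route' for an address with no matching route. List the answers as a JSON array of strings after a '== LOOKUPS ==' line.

Process each operation:
  + 199.69.178.0/24 (H2) depth=24
  del 199.69.178.0/24 (clear depth 24)
  + 251.178.123.42/32 (H0) depth=32
  del 251.178.123.42/32 (clear depth 32)
  + 83.8.205.112/28 (H5) depth=28
  + 243.17.191.0/24 (H4) depth=24
  + 243.0.0.0/8 (H2) depth=8
  ? 243.7.233.88  path d0:-→d1:-→d2:-→d3:-→d4:-→d5:-→d6:-→d7:-→d8:H2→d9:-→d10:-→d11:-  best=H2
  del 243.17.191.0/24 (clear depth 24)
  + 83.8.192.0/18 (H0) depth=18
  ? 83.8.205.114  path d0:-→d1:-→d2:-→d3:-→d4:-→d5:-→d6:-→d7:-→d8:-→d9:-→d10:-→d11:-→d12:-→d13:-→d14:-→d15:-→d16:-→d17:-→d18:H0→d19:-→d20:-→d21:-→d22:-→d23:-→d24:-→d25:-→d26:-→d27:-→d28:H5  best=H5

== LOOKUPS ==
["H2","H5"]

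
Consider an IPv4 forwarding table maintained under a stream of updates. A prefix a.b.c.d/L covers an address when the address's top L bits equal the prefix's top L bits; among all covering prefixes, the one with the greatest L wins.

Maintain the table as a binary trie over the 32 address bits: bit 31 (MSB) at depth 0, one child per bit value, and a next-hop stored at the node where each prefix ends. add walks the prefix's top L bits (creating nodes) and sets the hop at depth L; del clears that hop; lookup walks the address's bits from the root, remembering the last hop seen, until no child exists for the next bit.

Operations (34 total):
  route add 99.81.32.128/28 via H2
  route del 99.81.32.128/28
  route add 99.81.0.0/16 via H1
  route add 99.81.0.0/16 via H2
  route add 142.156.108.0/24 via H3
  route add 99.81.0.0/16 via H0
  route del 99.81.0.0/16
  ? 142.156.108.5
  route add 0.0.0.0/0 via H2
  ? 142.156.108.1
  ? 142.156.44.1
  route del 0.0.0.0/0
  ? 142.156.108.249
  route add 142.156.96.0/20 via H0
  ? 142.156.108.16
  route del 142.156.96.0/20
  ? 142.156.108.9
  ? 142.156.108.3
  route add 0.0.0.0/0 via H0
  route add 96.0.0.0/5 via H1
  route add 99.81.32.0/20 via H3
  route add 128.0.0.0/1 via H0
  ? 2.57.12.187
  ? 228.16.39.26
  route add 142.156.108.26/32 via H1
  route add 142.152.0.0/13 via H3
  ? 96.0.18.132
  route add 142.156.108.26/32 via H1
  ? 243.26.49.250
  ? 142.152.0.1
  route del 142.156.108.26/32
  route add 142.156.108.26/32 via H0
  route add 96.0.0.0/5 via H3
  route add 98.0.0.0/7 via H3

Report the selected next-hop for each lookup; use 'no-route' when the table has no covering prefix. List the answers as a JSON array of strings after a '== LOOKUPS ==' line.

Trace:
  + 99.81.32.128/28 (H2) depth=28
  del 99.81.32.128/28 (clear depth 28)
  + 99.81.0.0/16 (H1) depth=16
  + 99.81.0.0/16 (H2) depth=16
  + 142.156.108.0/24 (H3) depth=24
  + 99.81.0.0/16 (H0) depth=16
  del 99.81.0.0/16 (clear depth 16)
  lookup 142.156.108.5: bits 100011101001110001101100 walk d0:-→d1:-→d2:-→d3:-→d4:-→d5:-→d6:-→d7:-→d8:-→d9:-→d10:-→d11:-→d12:-→d13:-→d14:-→d15:-→d16:-→d17:-→d18:-→d19:-→d20:-→d21:-→d22:-→d23:-→d24:H3 -> H3
  + 0.0.0.0/0 (H2) depth=0
  lookup 142.156.108.1: bits 100011101001110001101100 walk d0:H2→d1:-→d2:-→d3:-→d4:-→d5:-→d6:-→d7:-→d8:-→d9:-→d10:-→d11:-→d12:-→d13:-→d14:-→d15:-→d16:-→d17:-→d18:-→d19:-→d20:-→d21:-→d22:-→d23:-→d24:H3 -> H3
  lookup 142.156.44.1: bits 10001110100111000 walk d0:H2→d1:-→d2:-→d3:-→d4:-→d5:-→d6:-→d7:-→d8:-→d9:-→d10:-→d11:-→d12:-→d13:-→d14:-→d15:-→d16:-→d17:- -> H2
  del 0.0.0.0/0 (clear depth 0)
  lookup 142.156.108.249: bits 100011101001110001101100 walk d0:-→d1:-→d2:-→d3:-→d4:-→d5:-→d6:-→d7:-→d8:-→d9:-→d10:-→d11:-→d12:-→d13:-→d14:-→d15:-→d16:-→d17:-→d18:-→d19:-→d20:-→d21:-→d22:-→d23:-→d24:H3 -> H3
  + 142.156.96.0/20 (H0) depth=20
  lookup 142.156.108.16: bits 100011101001110001101100 walk d0:-→d1:-→d2:-→d3:-→d4:-→d5:-→d6:-→d7:-→d8:-→d9:-→d10:-→d11:-→d12:-→d13:-→d14:-→d15:-→d16:-→d17:-→d18:-→d19:-→d20:H0→d21:-→d22:-→d23:-→d24:H3 -> H3
  del 142.156.96.0/20 (clear depth 20)
  lookup 142.156.108.9: bits 100011101001110001101100 walk d0:-→d1:-→d2:-→d3:-→d4:-→d5:-→d6:-→d7:-→d8:-→d9:-→d10:-→d11:-→d12:-→d13:-→d14:-→d15:-→d16:-→d17:-→d18:-→d19:-→d20:-→d21:-→d22:-→d23:-→d24:H3 -> H3
  lookup 142.156.108.3: bits 100011101001110001101100 walk d0:-→d1:-→d2:-→d3:-→d4:-→d5:-→d6:-→d7:-→d8:-→d9:-→d10:-→d11:-→d12:-→d13:-→d14:-→d15:-→d16:-→d17:-→d18:-→d19:-→d20:-→d21:-→d22:-→d23:-→d24:H3 -> H3
  + 0.0.0.0/0 (H0) depth=0
  + 96.0.0.0/5 (H1) depth=5
  + 99.81.32.0/20 (H3) depth=20
  + 128.0.0.0/1 (H0) depth=1
  lookup 2.57.12.187: bits 0 walk d0:H0→d1:- -> H0
  lookup 228.16.39.26: bits 1 walk d0:H0→d1:H0 -> H0
  + 142.156.108.26/32 (H1) depth=32
  + 142.152.0.0/13 (H3) depth=13
  lookup 96.0.18.132: bits 011000 walk d0:H0→d1:-→d2:-→d3:-→d4:-→d5:H1→d6:- -> H1
  + 142.156.108.26/32 (H1) depth=32
  lookup 243.26.49.250: bits 1 walk d0:H0→d1:H0 -> H0
  lookup 142.152.0.1: bits 1000111010011 walk d0:H0→d1:H0→d2:-→d3:-→d4:-→d5:-→d6:-→d7:-→d8:-→d9:-→d10:-→d11:-→d12:-→d13:H3 -> H3
  del 142.156.108.26/32 (clear depth 32)
  + 142.156.108.26/32 (H0) depth=32
  + 96.0.0.0/5 (H3) depth=5
  + 98.0.0.0/7 (H3) depth=7

== LOOKUPS ==
["H3","H3","H2","H3","H3","H3","H3","H0","H0","H1","H0","H3"]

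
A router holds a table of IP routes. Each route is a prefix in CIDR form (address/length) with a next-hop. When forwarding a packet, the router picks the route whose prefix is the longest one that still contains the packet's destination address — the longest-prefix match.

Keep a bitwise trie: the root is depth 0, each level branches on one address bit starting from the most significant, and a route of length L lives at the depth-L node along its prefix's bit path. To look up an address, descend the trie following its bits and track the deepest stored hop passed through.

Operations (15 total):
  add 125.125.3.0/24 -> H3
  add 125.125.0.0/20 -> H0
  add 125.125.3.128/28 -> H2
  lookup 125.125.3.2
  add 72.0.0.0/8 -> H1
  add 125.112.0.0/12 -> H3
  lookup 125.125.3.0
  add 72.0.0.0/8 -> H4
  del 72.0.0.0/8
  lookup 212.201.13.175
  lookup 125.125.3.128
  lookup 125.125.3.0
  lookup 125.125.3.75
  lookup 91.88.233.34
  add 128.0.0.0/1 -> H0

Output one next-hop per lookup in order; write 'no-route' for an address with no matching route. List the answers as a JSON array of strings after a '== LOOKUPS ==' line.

Process each operation:
  add 125.125.3.0/24 -> H3 at depth 24
  add 125.125.0.0/20 -> H0 at depth 20
  add 125.125.3.128/28 -> H2 at depth 28
  Q 125.125.3.2: descend 011111010111110100000011 ; hops seen [H0,H3] ; pick H3
  add 72.0.0.0/8 -> H1 at depth 8
  add 125.112.0.0/12 -> H3 at depth 12
  Q 125.125.3.0: descend 011111010111110100000011 ; hops seen [H3,H0,H3] ; pick H3
  add 72.0.0.0/8 -> H4 at depth 8
  del 72.0.0.0/8 (clear depth 8)
  Q 212.201.13.175: descend ε ; hops seen [∅] ; pick no-route
  Q 125.125.3.128: descend 0111110101111101000000111000 ; hops seen [H3,H0,H3,H2] ; pick H2
  Q 125.125.3.0: descend 011111010111110100000011 ; hops seen [H3,H0,H3] ; pick H3
  Q 125.125.3.75: descend 011111010111110100000011 ; hops seen [H3,H0,H3] ; pick H3
  Q 91.88.233.34: descend 010 ; hops seen [∅] ; pick no-route
  add 128.0.0.0/1 -> H0 at depth 1

== LOOKUPS ==
["H3","H3","no-route","H2","H3","H3","no-route"]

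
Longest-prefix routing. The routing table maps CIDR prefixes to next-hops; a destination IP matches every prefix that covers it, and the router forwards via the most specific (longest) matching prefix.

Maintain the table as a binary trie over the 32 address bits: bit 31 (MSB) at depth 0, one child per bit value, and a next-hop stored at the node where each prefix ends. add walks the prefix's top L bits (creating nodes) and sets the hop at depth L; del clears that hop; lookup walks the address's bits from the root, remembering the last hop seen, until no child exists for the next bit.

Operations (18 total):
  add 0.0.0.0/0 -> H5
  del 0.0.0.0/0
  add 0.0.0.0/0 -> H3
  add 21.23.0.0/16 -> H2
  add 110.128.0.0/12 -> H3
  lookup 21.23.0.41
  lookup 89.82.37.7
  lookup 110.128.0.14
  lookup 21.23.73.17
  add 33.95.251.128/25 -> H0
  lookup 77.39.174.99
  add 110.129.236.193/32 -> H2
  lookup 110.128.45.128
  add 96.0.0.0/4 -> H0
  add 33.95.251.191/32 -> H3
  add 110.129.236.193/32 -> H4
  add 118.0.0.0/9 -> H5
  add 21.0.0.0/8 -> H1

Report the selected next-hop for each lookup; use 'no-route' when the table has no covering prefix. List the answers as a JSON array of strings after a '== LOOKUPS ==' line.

Trace:
  add 0.0.0.0/0 -> H5 at depth 0
  - 0.0.0.0/0 clear@0
  add 0.0.0.0/0 -> H3 at depth 0
  add 21.23.0.0/16 -> H2 at depth 16
  add 110.128.0.0/12 -> H3 at depth 12
  lookup 21.23.0.41: bits 0001010100010111 walk d0:H3→d1:-→d2:-→d3:-→d4:-→d5:-→d6:-→d7:-→d8:-→d9:-→d10:-→d11:-→d12:-→d13:-→d14:-→d15:-→d16:H2 -> H2
  lookup 89.82.37.7: bits 01 walk d0:H3→d1:-→d2:- -> H3
  lookup 110.128.0.14: bits 011011101000 walk d0:H3→d1:-→d2:-→d3:-→d4:-→d5:-→d6:-→d7:-→d8:-→d9:-→d10:-→d11:-→d12:H3 -> H3
  lookup 21.23.73.17: bits 0001010100010111 walk d0:H3→d1:-→d2:-→d3:-→d4:-→d5:-→d6:-→d7:-→d8:-→d9:-→d10:-→d11:-→d12:-→d13:-→d14:-→d15:-→d16:H2 -> H2
  add 33.95.251.128/25 -> H0 at depth 25
  lookup 77.39.174.99: bits 01 walk d0:H3→d1:-→d2:- -> H3
  add 110.129.236.193/32 -> H2 at depth 32
  lookup 110.128.45.128: bits 011011101000000 walk d0:H3→d1:-→d2:-→d3:-→d4:-→d5:-→d6:-→d7:-→d8:-→d9:-→d10:-→d11:-→d12:H3→d13:-→d14:-→d15:- -> H3
  add 96.0.0.0/4 -> H0 at depth 4
  add 33.95.251.191/32 -> H3 at depth 32
  add 110.129.236.193/32 -> H4 at depth 32
  add 118.0.0.0/9 -> H5 at depth 9
  add 21.0.0.0/8 -> H1 at depth 8

== LOOKUPS ==
["H2","H3","H3","H2","H3","H3"]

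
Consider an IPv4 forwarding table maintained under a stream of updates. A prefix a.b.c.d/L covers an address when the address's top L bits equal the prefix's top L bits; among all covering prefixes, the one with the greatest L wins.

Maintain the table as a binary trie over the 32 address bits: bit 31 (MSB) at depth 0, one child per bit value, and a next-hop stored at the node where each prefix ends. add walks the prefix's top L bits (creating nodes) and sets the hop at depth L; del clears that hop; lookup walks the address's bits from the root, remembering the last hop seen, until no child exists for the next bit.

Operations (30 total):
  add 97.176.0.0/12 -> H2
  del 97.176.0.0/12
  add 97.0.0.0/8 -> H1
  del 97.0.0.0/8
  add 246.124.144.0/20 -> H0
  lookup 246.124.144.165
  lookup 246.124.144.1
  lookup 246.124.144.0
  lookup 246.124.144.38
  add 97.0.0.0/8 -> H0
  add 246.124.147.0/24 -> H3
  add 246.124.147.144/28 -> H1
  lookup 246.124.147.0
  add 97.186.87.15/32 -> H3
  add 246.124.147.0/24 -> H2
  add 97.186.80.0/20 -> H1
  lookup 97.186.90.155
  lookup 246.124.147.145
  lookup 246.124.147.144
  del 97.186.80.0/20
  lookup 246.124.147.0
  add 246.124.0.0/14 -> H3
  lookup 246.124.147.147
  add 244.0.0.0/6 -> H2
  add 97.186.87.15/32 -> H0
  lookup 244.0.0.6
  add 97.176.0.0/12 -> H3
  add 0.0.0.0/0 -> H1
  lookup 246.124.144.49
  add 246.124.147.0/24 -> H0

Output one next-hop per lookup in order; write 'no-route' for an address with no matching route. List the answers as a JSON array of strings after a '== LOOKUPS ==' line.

Process each operation:
  add 97.176.0.0/12 -> H2 at depth 12
  - 97.176.0.0/12 clear@12
  add 97.0.0.0/8 -> H1 at depth 8
  - 97.0.0.0/8 clear@8
  add 246.124.144.0/20 -> H0 at depth 20
  ? 246.124.144.165  path d0:-→d1:-→d2:-→d3:-→d4:-→d5:-→d6:-→d7:-→d8:-→d9:-→d10:-→d11:-→d12:-→d13:-→d14:-→d15:-→d16:-→d17:-→d18:-→d19:-→d20:H0  best=H0
  ? 246.124.144.1  path d0:-→d1:-→d2:-→d3:-→d4:-→d5:-→d6:-→d7:-→d8:-→d9:-→d10:-→d11:-→d12:-→d13:-→d14:-→d15:-→d16:-→d17:-→d18:-→d19:-→d20:H0  best=H0
  ? 246.124.144.0  path d0:-→d1:-→d2:-→d3:-→d4:-→d5:-→d6:-→d7:-→d8:-→d9:-→d10:-→d11:-→d12:-→d13:-→d14:-→d15:-→d16:-→d17:-→d18:-→d19:-→d20:H0  best=H0
  ? 246.124.144.38  path d0:-→d1:-→d2:-→d3:-→d4:-→d5:-→d6:-→d7:-→d8:-→d9:-→d10:-→d11:-→d12:-→d13:-→d14:-→d15:-→d16:-→d17:-→d18:-→d19:-→d20:H0  best=H0
  add 97.0.0.0/8 -> H0 at depth 8
  add 246.124.147.0/24 -> H3 at depth 24
  add 246.124.147.144/28 -> H1 at depth 28
  ? 246.124.147.0  path d0:-→d1:-→d2:-→d3:-→d4:-→d5:-→d6:-→d7:-→d8:-→d9:-→d10:-→d11:-→d12:-→d13:-→d14:-→d15:-→d16:-→d17:-→d18:-→d19:-→d20:H0→d21:-→d22:-→d23:-→d24:H3  best=H3
  add 97.186.87.15/32 -> H3 at depth 32
  add 246.124.147.0/24 -> H2 at depth 24
  add 97.186.80.0/20 -> H1 at depth 20
  ? 97.186.90.155  path d0:-→d1:-→d2:-→d3:-→d4:-→d5:-→d6:-→d7:-→d8:H0→d9:-→d10:-→d11:-→d12:-→d13:-→d14:-→d15:-→d16:-→d17:-→d18:-→d19:-→d20:H1  best=H1
  ? 246.124.147.145  path d0:-→d1:-→d2:-→d3:-→d4:-→d5:-→d6:-→d7:-→d8:-→d9:-→d10:-→d11:-→d12:-→d13:-→d14:-→d15:-→d16:-→d17:-→d18:-→d19:-→d20:H0→d21:-→d22:-→d23:-→d24:H2→d25:-→d26:-→d27:-→d28:H1  best=H1
  ? 246.124.147.144  path d0:-→d1:-→d2:-→d3:-→d4:-→d5:-→d6:-→d7:-→d8:-→d9:-→d10:-→d11:-→d12:-→d13:-→d14:-→d15:-→d16:-→d17:-→d18:-→d19:-→d20:H0→d21:-→d22:-→d23:-→d24:H2→d25:-→d26:-→d27:-→d28:H1  best=H1
  - 97.186.80.0/20 clear@20
  ? 246.124.147.0  path d0:-→d1:-→d2:-→d3:-→d4:-→d5:-→d6:-→d7:-→d8:-→d9:-→d10:-→d11:-→d12:-→d13:-→d14:-→d15:-→d16:-→d17:-→d18:-→d19:-→d20:H0→d21:-→d22:-→d23:-→d24:H2  best=H2
  add 246.124.0.0/14 -> H3 at depth 14
  ? 246.124.147.147  path d0:-→d1:-→d2:-→d3:-→d4:-→d5:-→d6:-→d7:-→d8:-→d9:-→d10:-→d11:-→d12:-→d13:-→d14:H3→d15:-→d16:-→d17:-→d18:-→d19:-→d20:H0→d21:-→d22:-→d23:-→d24:H2→d25:-→d26:-→d27:-→d28:H1  best=H1
  add 244.0.0.0/6 -> H2 at depth 6
  add 97.186.87.15/32 -> H0 at depth 32
  ? 244.0.0.6  path d0:-→d1:-→d2:-→d3:-→d4:-→d5:-→d6:H2  best=H2
  add 97.176.0.0/12 -> H3 at depth 12
  add 0.0.0.0/0 -> H1 at depth 0
  ? 246.124.144.49  path d0:H1→d1:-→d2:-→d3:-→d4:-→d5:-→d6:H2→d7:-→d8:-→d9:-→d10:-→d11:-→d12:-→d13:-→d14:H3→d15:-→d16:-→d17:-→d18:-→d19:-→d20:H0→d21:-→d22:-  best=H0
  add 246.124.147.0/24 -> H0 at depth 24

== LOOKUPS ==
["H0","H0","H0","H0","H3","H1","H1","H1","H2","H1","H2","H0"]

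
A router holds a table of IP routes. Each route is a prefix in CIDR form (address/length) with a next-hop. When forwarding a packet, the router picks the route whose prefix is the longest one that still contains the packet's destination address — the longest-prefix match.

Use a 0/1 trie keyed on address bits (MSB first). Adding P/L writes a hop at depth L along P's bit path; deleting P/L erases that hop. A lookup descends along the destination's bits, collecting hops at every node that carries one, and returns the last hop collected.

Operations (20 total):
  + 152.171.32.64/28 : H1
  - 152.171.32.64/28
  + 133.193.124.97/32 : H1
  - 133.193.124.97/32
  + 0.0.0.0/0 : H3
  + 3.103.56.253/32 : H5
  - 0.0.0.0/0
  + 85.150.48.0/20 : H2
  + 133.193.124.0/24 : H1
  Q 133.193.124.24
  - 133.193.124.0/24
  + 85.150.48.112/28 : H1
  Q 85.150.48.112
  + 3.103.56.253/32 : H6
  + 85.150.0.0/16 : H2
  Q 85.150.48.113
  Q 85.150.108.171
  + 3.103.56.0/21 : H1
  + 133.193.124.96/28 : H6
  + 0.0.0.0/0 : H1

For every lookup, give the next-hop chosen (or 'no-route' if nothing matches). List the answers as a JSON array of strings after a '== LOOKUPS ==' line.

Apply in order:
  + 152.171.32.64/28 (H1) depth=28
  del 152.171.32.64/28 (clear depth 28)
  + 133.193.124.97/32 (H1) depth=32
  del 133.193.124.97/32 (clear depth 32)
  + 0.0.0.0/0 (H3) depth=0
  + 3.103.56.253/32 (H5) depth=32
  del 0.0.0.0/0 (clear depth 0)
  + 85.150.48.0/20 (H2) depth=20
  + 133.193.124.0/24 (H1) depth=24
  ? 133.193.124.24  path d0:-→d1:-→d2:-→d3:-→d4:-→d5:-→d6:-→d7:-→d8:-→d9:-→d10:-→d11:-→d12:-→d13:-→d14:-→d15:-→d16:-→d17:-→d18:-→d19:-→d20:-→d21:-→d22:-→d23:-→d24:H1→d25:-  best=H1
  del 133.193.124.0/24 (clear depth 24)
  + 85.150.48.112/28 (H1) depth=28
  ? 85.150.48.112  path d0:-→d1:-→d2:-→d3:-→d4:-→d5:-→d6:-→d7:-→d8:-→d9:-→d10:-→d11:-→d12:-→d13:-→d14:-→d15:-→d16:-→d17:-→d18:-→d19:-→d20:H2→d21:-→d22:-→d23:-→d24:-→d25:-→d26:-→d27:-→d28:H1  best=H1
  + 3.103.56.253/32 (H6) depth=32
  + 85.150.0.0/16 (H2) depth=16
  ? 85.150.48.113  path d0:-→d1:-→d2:-→d3:-→d4:-→d5:-→d6:-→d7:-→d8:-→d9:-→d10:-→d11:-→d12:-→d13:-→d14:-→d15:-→d16:H2→d17:-→d18:-→d19:-→d20:H2→d21:-→d22:-→d23:-→d24:-→d25:-→d26:-→d27:-→d28:H1  best=H1
  ? 85.150.108.171  path d0:-→d1:-→d2:-→d3:-→d4:-→d5:-→d6:-→d7:-→d8:-→d9:-→d10:-→d11:-→d12:-→d13:-→d14:-→d15:-→d16:H2→d17:-  best=H2
  + 3.103.56.0/21 (H1) depth=21
  + 133.193.124.96/28 (H6) depth=28
  + 0.0.0.0/0 (H1) depth=0

== LOOKUPS ==
["H1","H1","H1","H2"]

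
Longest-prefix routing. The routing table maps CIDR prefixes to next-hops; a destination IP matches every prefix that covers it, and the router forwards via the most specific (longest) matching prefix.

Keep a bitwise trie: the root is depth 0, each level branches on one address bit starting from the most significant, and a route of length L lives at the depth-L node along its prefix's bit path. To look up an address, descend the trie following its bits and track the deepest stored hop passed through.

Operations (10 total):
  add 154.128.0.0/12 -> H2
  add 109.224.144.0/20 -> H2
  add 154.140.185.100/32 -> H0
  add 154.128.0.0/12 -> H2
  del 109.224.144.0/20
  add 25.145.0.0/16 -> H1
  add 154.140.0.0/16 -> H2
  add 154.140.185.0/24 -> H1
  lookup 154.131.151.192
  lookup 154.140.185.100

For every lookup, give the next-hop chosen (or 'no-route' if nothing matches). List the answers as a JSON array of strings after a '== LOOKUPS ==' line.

Trace:
  + 154.128.0.0/12 (H2) depth=12
  + 109.224.144.0/20 (H2) depth=20
  + 154.140.185.100/32 (H0) depth=32
  + 154.128.0.0/12 (H2) depth=12
  - 109.224.144.0/20 clear@20
  + 25.145.0.0/16 (H1) depth=16
  + 154.140.0.0/16 (H2) depth=16
  + 154.140.185.0/24 (H1) depth=24
  lookup 154.131.151.192: bits 100110101000 walk d0:-→d1:-→d2:-→d3:-→d4:-→d5:-→d6:-→d7:-→d8:-→d9:-→d10:-→d11:-→d12:H2 -> H2
  lookup 154.140.185.100: bits 10011010100011001011100101100100 walk d0:-→d1:-→d2:-→d3:-→d4:-→d5:-→d6:-→d7:-→d8:-→d9:-→d10:-→d11:-→d12:H2→d13:-→d14:-→d15:-→d16:H2→d17:-→d18:-→d19:-→d20:-→d21:-→d22:-→d23:-→d24:H1→d25:-→d26:-→d27:-→d28:-→d29:-→d30:-→d31:-→d32:H0 -> H0

== LOOKUPS ==
["H2","H0"]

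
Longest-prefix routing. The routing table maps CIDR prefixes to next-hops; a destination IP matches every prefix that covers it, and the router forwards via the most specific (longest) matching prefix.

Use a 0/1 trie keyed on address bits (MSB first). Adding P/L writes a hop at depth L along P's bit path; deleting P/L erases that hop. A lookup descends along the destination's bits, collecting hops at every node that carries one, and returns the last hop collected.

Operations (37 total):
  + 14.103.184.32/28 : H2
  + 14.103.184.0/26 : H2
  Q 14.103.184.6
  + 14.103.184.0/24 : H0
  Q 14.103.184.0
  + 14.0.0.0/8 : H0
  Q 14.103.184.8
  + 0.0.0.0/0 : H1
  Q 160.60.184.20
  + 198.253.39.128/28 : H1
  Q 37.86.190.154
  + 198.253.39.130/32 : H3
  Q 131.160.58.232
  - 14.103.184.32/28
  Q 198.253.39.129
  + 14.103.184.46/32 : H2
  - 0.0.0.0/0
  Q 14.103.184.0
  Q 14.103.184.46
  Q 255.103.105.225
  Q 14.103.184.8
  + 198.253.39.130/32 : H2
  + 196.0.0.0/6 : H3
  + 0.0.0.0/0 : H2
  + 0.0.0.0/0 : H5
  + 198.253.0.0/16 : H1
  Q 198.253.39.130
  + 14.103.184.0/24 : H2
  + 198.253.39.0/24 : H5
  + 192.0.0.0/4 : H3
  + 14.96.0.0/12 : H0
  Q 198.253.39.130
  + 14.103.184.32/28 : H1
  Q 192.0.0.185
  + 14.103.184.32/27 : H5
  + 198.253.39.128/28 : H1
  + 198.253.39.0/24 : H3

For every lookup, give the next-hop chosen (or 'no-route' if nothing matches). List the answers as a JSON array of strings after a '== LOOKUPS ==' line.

Process each operation:
  + 14.103.184.32/28 (H2) depth=28
  + 14.103.184.0/26 (H2) depth=26
  lookup 14.103.184.6: bits 00001110011001111011100000 walk d0:-→d1:-→d2:-→d3:-→d4:-→d5:-→d6:-→d7:-→d8:-→d9:-→d10:-→d11:-→d12:-→d13:-→d14:-→d15:-→d16:-→d17:-→d18:-→d19:-→d20:-→d21:-→d22:-→d23:-→d24:-→d25:-→d26:H2 -> H2
  + 14.103.184.0/24 (H0) depth=24
  lookup 14.103.184.0: bits 00001110011001111011100000 walk d0:-→d1:-→d2:-→d3:-→d4:-→d5:-→d6:-→d7:-→d8:-→d9:-→d10:-→d11:-→d12:-→d13:-→d14:-→d15:-→d16:-→d17:-→d18:-→d19:-→d20:-→d21:-→d22:-→d23:-→d24:H0→d25:-→d26:H2 -> H2
  + 14.0.0.0/8 (H0) depth=8
  lookup 14.103.184.8: bits 00001110011001111011100000 walk d0:-→d1:-→d2:-→d3:-→d4:-→d5:-→d6:-→d7:-→d8:H0→d9:-→d10:-→d11:-→d12:-→d13:-→d14:-→d15:-→d16:-→d17:-→d18:-→d19:-→d20:-→d21:-→d22:-→d23:-→d24:H0→d25:-→d26:H2 -> H2
  + 0.0.0.0/0 (H1) depth=0
  lookup 160.60.184.20: bits ε walk d0:H1 -> H1
  + 198.253.39.128/28 (H1) depth=28
  lookup 37.86.190.154: bits 00 walk d0:H1→d1:-→d2:- -> H1
  + 198.253.39.130/32 (H3) depth=32
  lookup 131.160.58.232: bits 1 walk d0:H1→d1:- -> H1
  - 14.103.184.32/28 clear@28
  lookup 198.253.39.129: bits 110001101111110100100111100000 walk d0:H1→d1:-→d2:-→d3:-→d4:-→d5:-→d6:-→d7:-→d8:-→d9:-→d10:-→d11:-→d12:-→d13:-→d14:-→d15:-→d16:-→d17:-→d18:-→d19:-→d20:-→d21:-→d22:-→d23:-→d24:-→d25:-→d26:-→d27:-→d28:H1→d29:-→d30:- -> H1
  + 14.103.184.46/32 (H2) depth=32
  - 0.0.0.0/0 clear@0
  lookup 14.103.184.0: bits 00001110011001111011100000 walk d0:-→d1:-→d2:-→d3:-→d4:-→d5:-→d6:-→d7:-→d8:H0→d9:-→d10:-→d11:-→d12:-→d13:-→d14:-→d15:-→d16:-→d17:-→d18:-→d19:-→d20:-→d21:-→d22:-→d23:-→d24:H0→d25:-→d26:H2 -> H2
  lookup 14.103.184.46: bits 00001110011001111011100000101110 walk d0:-→d1:-→d2:-→d3:-→d4:-→d5:-→d6:-→d7:-→d8:H0→d9:-→d10:-→d11:-→d12:-→d13:-→d14:-→d15:-→d16:-→d17:-→d18:-→d19:-→d20:-→d21:-→d22:-→d23:-→d24:H0→d25:-→d26:H2→d27:-→d28:-→d29:-→d30:-→d31:-→d32:H2 -> H2
  lookup 255.103.105.225: bits 11 walk d0:-→d1:-→d2:- -> no-route
  lookup 14.103.184.8: bits 00001110011001111011100000 walk d0:-→d1:-→d2:-→d3:-→d4:-→d5:-→d6:-→d7:-→d8:H0→d9:-→d10:-→d11:-→d12:-→d13:-→d14:-→d15:-→d16:-→d17:-→d18:-→d19:-→d20:-→d21:-→d22:-→d23:-→d24:H0→d25:-→d26:H2 -> H2
  + 198.253.39.130/32 (H2) depth=32
  + 196.0.0.0/6 (H3) depth=6
  + 0.0.0.0/0 (H2) depth=0
  + 0.0.0.0/0 (H5) depth=0
  + 198.253.0.0/16 (H1) depth=16
  lookup 198.253.39.130: bits 11000110111111010010011110000010 walk d0:H5→d1:-→d2:-→d3:-→d4:-→d5:-→d6:H3→d7:-→d8:-→d9:-→d10:-→d11:-→d12:-→d13:-→d14:-→d15:-→d16:H1→d17:-→d18:-→d19:-→d20:-→d21:-→d22:-→d23:-→d24:-→d25:-→d26:-→d27:-→d28:H1→d29:-→d30:-→d31:-→d32:H2 -> H2
  + 14.103.184.0/24 (H2) depth=24
  + 198.253.39.0/24 (H5) depth=24
  + 192.0.0.0/4 (H3) depth=4
  + 14.96.0.0/12 (H0) depth=12
  lookup 198.253.39.130: bits 11000110111111010010011110000010 walk d0:H5→d1:-→d2:-→d3:-→d4:H3→d5:-→d6:H3→d7:-→d8:-→d9:-→d10:-→d11:-→d12:-→d13:-→d14:-→d15:-→d16:H1→d17:-→d18:-→d19:-→d20:-→d21:-→d22:-→d23:-→d24:H5→d25:-→d26:-→d27:-→d28:H1→d29:-→d30:-→d31:-→d32:H2 -> H2
  + 14.103.184.32/28 (H1) depth=28
  lookup 192.0.0.185: bits 11000 walk d0:H5→d1:-→d2:-→d3:-→d4:H3→d5:- -> H3
  + 14.103.184.32/27 (H5) depth=27
  + 198.253.39.128/28 (H1) depth=28
  + 198.253.39.0/24 (H3) depth=24

== LOOKUPS ==
["H2","H2","H2","H1","H1","H1","H1","H2","H2","no-route","H2","H2","H2","H3"]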